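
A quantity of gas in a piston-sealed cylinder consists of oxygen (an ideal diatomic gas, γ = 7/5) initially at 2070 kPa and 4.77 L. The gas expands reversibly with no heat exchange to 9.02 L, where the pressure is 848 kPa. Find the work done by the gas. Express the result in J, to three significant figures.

Adiabatic: W = (P₁V₁ − P₂V₂)/(γ − 1) with γ = 7/5.
P₁V₁ = 9874 J, P₂V₂ = 7649 J.
W = (9874 − 7649) / 0.4 = 5562 J.

W ≈ 5560 J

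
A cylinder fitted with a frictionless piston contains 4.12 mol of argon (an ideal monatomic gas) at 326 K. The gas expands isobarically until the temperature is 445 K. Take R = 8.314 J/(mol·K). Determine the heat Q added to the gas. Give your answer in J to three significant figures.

Isobaric: W = nRΔT = (4.12)(8.314)(119) = 4076 J.
ΔU = nCᵥΔT with Cᵥ = 3R/2: ΔU = (4.12)(12.47)(119) = 6114 J.
Q = ΔU + W = 6114 + 4076 = 10190 J.

Q ≈ 10200 J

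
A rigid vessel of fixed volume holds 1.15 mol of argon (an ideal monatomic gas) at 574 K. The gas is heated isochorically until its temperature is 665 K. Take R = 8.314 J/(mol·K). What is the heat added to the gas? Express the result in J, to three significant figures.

Q ≈ 1310 J

Constant volume ⇒ W = 0, so Q = ΔU = nCᵥΔT with Cᵥ = 3R/2 = 12.47 J/(mol·K).
ΔU = (1.15)(12.47)(665 − 574) = 1305 J.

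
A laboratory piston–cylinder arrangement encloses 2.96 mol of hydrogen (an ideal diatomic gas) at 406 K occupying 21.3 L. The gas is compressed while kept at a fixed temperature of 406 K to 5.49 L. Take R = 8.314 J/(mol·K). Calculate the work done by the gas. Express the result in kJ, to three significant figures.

W ≈ -13.5 kJ

Isothermal: W = nRT ln(V₂/V₁).
W = (2.96)(8.314)(406) × ln(5.49/21.3)
  = 9991 × -1.356
W_by_gas = -13546 J.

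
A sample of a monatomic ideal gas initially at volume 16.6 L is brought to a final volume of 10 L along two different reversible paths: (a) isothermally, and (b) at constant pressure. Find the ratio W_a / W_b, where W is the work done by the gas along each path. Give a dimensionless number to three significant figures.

Path (a) isothermal: W = P₁V₁ ln(V₂/V₁) → W_a/(P₁V₁) = -0.5068.
Path (b) isobaric: W = P₁(V₂ − V₁) → W_b/(P₁V₁) = -0.3976.
W_a / W_b = -0.5068 / -0.3976 = 1.275.

W_a / W_b ≈ 1.27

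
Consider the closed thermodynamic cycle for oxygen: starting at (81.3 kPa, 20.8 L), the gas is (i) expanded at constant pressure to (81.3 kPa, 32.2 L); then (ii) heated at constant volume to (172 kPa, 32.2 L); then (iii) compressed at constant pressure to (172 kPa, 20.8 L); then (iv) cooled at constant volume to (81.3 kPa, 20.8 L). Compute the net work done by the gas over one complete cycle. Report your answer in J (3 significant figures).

Constant-volume legs do no work.
W(i) = (81.3)(32.2 − 20.8) = 926.8 J; W(iii) = (172)(20.8 − 32.2) = -1961 J.
W_net = 926.8 − 1961 = -1034 J (the counter-clockwise enclosed area).

W_net ≈ -1030 J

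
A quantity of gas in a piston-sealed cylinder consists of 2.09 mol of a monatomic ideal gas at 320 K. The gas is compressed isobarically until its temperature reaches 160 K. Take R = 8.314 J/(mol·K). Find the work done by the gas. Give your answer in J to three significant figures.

W ≈ -2780 J

Isobaric: W = P ΔV = nR ΔT.
W = (2.09)(8.314)(160 − 320) = -2780 J.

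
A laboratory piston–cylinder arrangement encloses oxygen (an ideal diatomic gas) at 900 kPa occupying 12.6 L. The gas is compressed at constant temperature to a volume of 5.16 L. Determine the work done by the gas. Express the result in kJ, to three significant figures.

W ≈ -10.1 kJ

Isothermal: W = nRT ln(V₂/V₁) = P₁V₁ ln(V₂/V₁).
P₁V₁ = (900 kPa)(12.6 L) = 11340 J.
W = 11340 × ln(5.16/12.6) = 11340 × -0.8928
W_by_gas = -10124 J.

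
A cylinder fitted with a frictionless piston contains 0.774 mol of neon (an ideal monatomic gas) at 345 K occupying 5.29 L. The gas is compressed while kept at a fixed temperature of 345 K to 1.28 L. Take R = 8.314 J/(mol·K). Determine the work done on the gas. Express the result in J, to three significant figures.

W ≈ 3150 J

Isothermal: W = nRT ln(V₂/V₁).
W = (0.774)(8.314)(345) × ln(1.28/5.29)
  = 2220 × -1.419
W_by_gas = -3150 J; work on gas = −W_by = 3150 J.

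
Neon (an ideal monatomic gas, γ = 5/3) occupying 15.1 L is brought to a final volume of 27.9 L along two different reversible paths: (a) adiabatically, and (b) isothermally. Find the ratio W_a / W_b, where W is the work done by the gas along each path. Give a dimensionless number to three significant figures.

Path (a) adiabatic: W = P₁V₁(1 − (V₁/V₂)^(γ−1))/(γ−1) → W_a/(P₁V₁) = 0.5038.
Path (b) isothermal: W = P₁V₁ ln(V₂/V₁) → W_b/(P₁V₁) = 0.6139.
W_a / W_b = 0.5038 / 0.6139 = 0.8206.

W_a / W_b ≈ 0.821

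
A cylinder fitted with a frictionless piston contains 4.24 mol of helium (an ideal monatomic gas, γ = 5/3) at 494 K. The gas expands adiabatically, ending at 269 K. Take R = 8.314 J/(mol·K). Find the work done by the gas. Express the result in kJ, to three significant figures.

Adiabatic ⇒ Q = 0, so W_by = −ΔU = nCᵥ(T₁ − T₂).
Cᵥ = 3R/2 = 12.47 J/(mol·K).
W = (4.24)(12.47)(494 − 269) = 11897 J.

W ≈ 11.9 kJ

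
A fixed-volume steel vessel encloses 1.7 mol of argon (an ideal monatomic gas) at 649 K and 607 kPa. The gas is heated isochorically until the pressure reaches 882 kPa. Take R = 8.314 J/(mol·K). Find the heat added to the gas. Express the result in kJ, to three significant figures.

Constant volume ⇒ W = 0, so Q = ΔU = nCᵥΔT with Cᵥ = 3R/2 = 12.47 J/(mol·K).
At constant V, T₂/T₁ = P₂/P₁ ⇒ ΔT = T₁(P₂/P₁ − 1) = 649·(882/607 − 1) = 294 K.
ΔU = (1.7)(12.47)(294) = 6234 J.

Q ≈ 6.23 kJ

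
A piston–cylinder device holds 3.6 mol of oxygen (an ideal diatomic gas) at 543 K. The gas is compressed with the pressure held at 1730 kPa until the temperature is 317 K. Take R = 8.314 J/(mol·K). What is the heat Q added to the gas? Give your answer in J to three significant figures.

Isobaric: W = nRΔT = (3.6)(8.314)(-226) = -6764 J.
ΔU = nCᵥΔT with Cᵥ = 5R/2: ΔU = (3.6)(20.79)(-226) = -16911 J.
Q = ΔU + W = -16911 − 6764 = -23675 J.

Q ≈ -23700 J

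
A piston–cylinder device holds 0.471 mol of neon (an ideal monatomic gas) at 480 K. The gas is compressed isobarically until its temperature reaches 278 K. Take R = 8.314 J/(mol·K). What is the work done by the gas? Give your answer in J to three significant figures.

W ≈ -791 J

Isobaric: W = P ΔV = nR ΔT.
W = (0.471)(8.314)(278 − 480) = -791 J.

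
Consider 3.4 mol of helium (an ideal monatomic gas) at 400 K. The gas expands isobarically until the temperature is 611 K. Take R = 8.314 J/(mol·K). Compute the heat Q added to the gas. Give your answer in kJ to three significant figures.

Q ≈ 14.9 kJ

Isobaric: W = nRΔT = (3.4)(8.314)(211) = 5964 J.
ΔU = nCᵥΔT with Cᵥ = 3R/2: ΔU = (3.4)(12.47)(211) = 8947 J.
Q = ΔU + W = 8947 + 5964 = 14911 J.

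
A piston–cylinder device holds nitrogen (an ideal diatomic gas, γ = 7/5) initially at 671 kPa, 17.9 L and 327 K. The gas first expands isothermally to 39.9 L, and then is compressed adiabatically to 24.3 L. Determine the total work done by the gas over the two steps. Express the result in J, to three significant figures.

Step 1 (isothermal): W = P₁V₁ ln(V₂/V₁) = (12011) ln(39.9/17.9) = 9628 J.
After step 1: P = 301 kPa, V = 39.9 L, T = 327 K.
Step 2 (adiabatic): W = (P₁V₁ − P₂V₂)/(γ−1) = (12011 − 14646)/0.4 = -6588 J.
W_total = 9628 − 6588 = 3040 J.

W_total ≈ 3040 J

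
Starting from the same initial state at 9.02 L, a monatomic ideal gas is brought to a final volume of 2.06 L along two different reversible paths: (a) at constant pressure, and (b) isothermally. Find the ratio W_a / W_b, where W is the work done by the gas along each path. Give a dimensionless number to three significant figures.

Path (a) isobaric: W = P₁(V₂ − V₁) → W_a/(P₁V₁) = -0.7716.
Path (b) isothermal: W = P₁V₁ ln(V₂/V₁) → W_b/(P₁V₁) = -1.477.
W_a / W_b = -0.7716 / -1.477 = 0.5225.

W_a / W_b ≈ 0.523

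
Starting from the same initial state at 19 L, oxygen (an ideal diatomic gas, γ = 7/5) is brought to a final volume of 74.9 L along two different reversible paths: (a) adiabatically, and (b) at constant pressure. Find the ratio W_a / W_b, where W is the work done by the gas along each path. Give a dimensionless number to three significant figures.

Path (a) adiabatic: W = P₁V₁(1 − (V₁/V₂)^(γ−1))/(γ−1) → W_a/(P₁V₁) = 1.056.
Path (b) isobaric: W = P₁(V₂ − V₁) → W_b/(P₁V₁) = 2.942.
W_a / W_b = 1.056 / 2.942 = 0.3588.

W_a / W_b ≈ 0.359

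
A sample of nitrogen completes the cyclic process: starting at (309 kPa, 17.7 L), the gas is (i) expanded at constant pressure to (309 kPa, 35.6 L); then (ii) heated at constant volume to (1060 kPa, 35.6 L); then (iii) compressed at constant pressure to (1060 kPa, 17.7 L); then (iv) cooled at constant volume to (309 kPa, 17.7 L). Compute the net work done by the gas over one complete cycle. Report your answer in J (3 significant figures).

Constant-volume legs do no work.
W(i) = (309)(35.6 − 17.7) = 5531 J; W(iii) = (1060)(17.7 − 35.6) = -18974 J.
W_net = 5531 − 18974 = -13443 J (the counter-clockwise enclosed area).

W_net ≈ -13400 J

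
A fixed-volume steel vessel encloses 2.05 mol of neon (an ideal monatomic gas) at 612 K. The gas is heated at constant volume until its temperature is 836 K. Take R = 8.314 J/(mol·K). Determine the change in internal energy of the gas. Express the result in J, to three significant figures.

Constant volume ⇒ W = 0, so Q = ΔU = nCᵥΔT with Cᵥ = 3R/2 = 12.47 J/(mol·K).
ΔU = (2.05)(12.47)(836 − 612) = 5727 J.

ΔU ≈ 5730 J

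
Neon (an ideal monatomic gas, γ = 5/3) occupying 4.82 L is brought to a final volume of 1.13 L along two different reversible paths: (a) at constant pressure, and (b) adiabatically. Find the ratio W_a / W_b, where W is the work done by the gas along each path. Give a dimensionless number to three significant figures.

Path (a) isobaric: W = P₁(V₂ − V₁) → W_a/(P₁V₁) = -0.7656.
Path (b) adiabatic: W = P₁V₁(1 − (V₁/V₂)^(γ−1))/(γ−1) → W_b/(P₁V₁) = -2.445.
W_a / W_b = -0.7656 / -2.445 = 0.3131.

W_a / W_b ≈ 0.313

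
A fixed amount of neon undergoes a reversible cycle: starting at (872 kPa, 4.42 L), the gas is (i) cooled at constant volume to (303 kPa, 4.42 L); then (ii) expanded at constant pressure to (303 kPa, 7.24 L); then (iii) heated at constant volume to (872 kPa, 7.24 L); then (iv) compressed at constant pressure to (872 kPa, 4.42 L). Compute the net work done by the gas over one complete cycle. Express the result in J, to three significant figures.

Constant-volume legs do no work.
W(ii) = (303)(7.24 − 4.42) = 854.5 J; W(iv) = (872)(4.42 − 7.24) = -2459 J.
W_net = 854.5 − 2459 = -1605 J (the counter-clockwise enclosed area).

W_net ≈ -1600 J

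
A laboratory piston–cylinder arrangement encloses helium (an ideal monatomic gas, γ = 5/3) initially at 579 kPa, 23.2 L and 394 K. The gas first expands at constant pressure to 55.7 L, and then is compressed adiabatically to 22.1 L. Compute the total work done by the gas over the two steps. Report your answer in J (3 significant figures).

Step 1 (isobaric): W = PΔV = (579 kPa)(55.7 − 23.2 L) = 18818 J.
After step 1: P = 579 kPa, V = 55.7 L, T = 945.9 K.
Step 2 (adiabatic): W = (P₁V₁ − P₂V₂)/(γ−1) = (32250 − 59728)/0.667 = -41216 J.
W_total = 18818 − 41216 = -22399 J.

W_total ≈ -22400 J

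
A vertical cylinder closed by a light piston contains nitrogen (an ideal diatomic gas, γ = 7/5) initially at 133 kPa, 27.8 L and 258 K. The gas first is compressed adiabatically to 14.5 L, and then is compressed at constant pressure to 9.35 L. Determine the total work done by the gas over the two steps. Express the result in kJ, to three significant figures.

Step 1 (adiabatic): W = (P₁V₁ − P₂V₂)/(γ−1) = (3697 − 4797)/0.4 = -2749 J.
After step 1: P = 330.8 kPa, V = 14.5 L, T = 334.7 K.
Step 2 (isobaric): W = PΔV = (330.8 kPa)(9.35 − 14.5 L) = -1704 J.
W_total = -2749 − 1704 = -4453 J.

W_total ≈ -4.45 kJ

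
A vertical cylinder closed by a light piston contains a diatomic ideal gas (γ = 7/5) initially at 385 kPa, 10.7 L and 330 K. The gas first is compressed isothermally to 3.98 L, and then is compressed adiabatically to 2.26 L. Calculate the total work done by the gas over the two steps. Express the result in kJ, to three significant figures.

W_total ≈ -6.69 kJ

Step 1 (isothermal): W = P₁V₁ ln(V₂/V₁) = (4120) ln(3.98/10.7) = -4074 J.
After step 1: P = 1035 kPa, V = 3.98 L, T = 330 K.
Step 2 (adiabatic): W = (P₁V₁ − P₂V₂)/(γ−1) = (4120 − 5166)/0.4 = -2616 J.
W_total = -4074 − 2616 = -6690 J.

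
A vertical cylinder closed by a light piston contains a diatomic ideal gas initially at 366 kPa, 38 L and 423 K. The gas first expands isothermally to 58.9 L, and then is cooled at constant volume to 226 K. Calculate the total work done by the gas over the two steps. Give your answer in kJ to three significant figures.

W_total ≈ 6.10 kJ

Step 1 (isothermal): W = P₁V₁ ln(V₂/V₁) = (13908) ln(58.9/38) = 6095 J.
Step 2 (isochoric): W = 0 (constant volume).
W_total = 6095 + 0 = 6095 J.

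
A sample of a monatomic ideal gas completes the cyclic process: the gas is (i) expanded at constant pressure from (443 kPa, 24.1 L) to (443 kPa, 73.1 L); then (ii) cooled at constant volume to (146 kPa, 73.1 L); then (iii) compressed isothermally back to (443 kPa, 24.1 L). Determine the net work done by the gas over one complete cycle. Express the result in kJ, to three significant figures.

W_net ≈ 9.86 kJ

Leg (i): W = PΔV = (443)(73.1 − 24.1) = 21707 J.
Leg (ii): W = 0.
Leg (iii): W = PᵢVᵢ ln(V_f/Vᵢ) = (10673) ln(24.1/73.1) = -11842 J.
W_net = 21707 − 11842 = 9865 J.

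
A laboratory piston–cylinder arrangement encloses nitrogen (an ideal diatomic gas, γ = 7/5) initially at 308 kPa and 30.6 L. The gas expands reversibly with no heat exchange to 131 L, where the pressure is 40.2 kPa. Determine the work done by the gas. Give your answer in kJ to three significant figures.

W ≈ 10.4 kJ

Adiabatic: W = (P₁V₁ − P₂V₂)/(γ − 1) with γ = 7/5.
P₁V₁ = 9425 J, P₂V₂ = 5266 J.
W = (9425 − 5266) / 0.4 = 10397 J.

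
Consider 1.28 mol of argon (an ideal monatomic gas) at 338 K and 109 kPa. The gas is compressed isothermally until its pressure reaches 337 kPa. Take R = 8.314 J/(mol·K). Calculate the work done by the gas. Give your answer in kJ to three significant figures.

W ≈ -4.06 kJ

Isothermal process: W = nRT ln(V₂/V₁) = nRT ln(P₁/P₂).
W = (1.28)(8.314)(338) × ln(109/337)
  = 3597 × ln(0.3234) = 3597 × -1.129
W_by_gas = -4060 J.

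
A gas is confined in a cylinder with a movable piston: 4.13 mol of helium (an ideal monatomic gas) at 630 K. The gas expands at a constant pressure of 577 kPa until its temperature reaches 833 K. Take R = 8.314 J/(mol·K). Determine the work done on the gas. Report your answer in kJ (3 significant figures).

W ≈ -6.97 kJ

Isobaric: W = P ΔV = nR ΔT.
W = (4.13)(8.314)(833 − 630) = 6970 J.
Work on gas = −W_by = -6970 J.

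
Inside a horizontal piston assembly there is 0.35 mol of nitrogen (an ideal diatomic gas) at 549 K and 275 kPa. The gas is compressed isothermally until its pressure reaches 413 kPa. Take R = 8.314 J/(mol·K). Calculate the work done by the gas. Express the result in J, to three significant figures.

Isothermal process: W = nRT ln(V₂/V₁) = nRT ln(P₁/P₂).
W = (0.35)(8.314)(549) × ln(275/413)
  = 1598 × ln(0.6659) = 1598 × -0.4067
W_by_gas = -649.7 J.

W ≈ -650 J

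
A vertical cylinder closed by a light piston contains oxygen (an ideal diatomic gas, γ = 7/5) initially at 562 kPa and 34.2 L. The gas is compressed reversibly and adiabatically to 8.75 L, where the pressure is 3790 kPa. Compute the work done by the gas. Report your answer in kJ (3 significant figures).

W ≈ -34.9 kJ

Adiabatic: W = (P₁V₁ − P₂V₂)/(γ − 1) with γ = 7/5.
P₁V₁ = 19220 J, P₂V₂ = 33162 J.
W = (19220 − 33162) / 0.4 = -34855 J.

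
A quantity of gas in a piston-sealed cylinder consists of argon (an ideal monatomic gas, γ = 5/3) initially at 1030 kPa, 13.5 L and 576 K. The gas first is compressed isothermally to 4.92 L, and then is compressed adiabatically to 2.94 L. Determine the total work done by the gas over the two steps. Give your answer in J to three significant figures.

Step 1 (isothermal): W = P₁V₁ ln(V₂/V₁) = (13905) ln(4.92/13.5) = -14035 J.
After step 1: P = 2826 kPa, V = 4.92 L, T = 576 K.
Step 2 (adiabatic): W = (P₁V₁ − P₂V₂)/(γ−1) = (13905 − 19600)/0.667 = -8542 J.
W_total = -14035 − 8542 = -22578 J.

W_total ≈ -22600 J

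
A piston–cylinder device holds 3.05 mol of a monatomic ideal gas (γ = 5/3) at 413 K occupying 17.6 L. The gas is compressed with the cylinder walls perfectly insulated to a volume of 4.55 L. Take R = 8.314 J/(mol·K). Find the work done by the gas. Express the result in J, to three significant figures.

W ≈ -23000 J

Adiabatic: TV^(γ−1) = const with γ = 5/3.
T₂ = T₁ (V₁/V₂)^(γ−1) = 413 × (17.6/4.55)^0.667 = 413 × 2.464 = 1018 K.
W_by = nCᵥ(T₁ − T₂) = (3.05)(12.47)(413 − 1018) = -23001 J.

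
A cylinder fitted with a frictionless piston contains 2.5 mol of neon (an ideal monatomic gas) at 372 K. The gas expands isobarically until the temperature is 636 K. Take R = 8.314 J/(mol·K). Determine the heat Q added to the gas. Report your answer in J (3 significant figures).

Q ≈ 13700 J

Isobaric: W = nRΔT = (2.5)(8.314)(264) = 5487 J.
ΔU = nCᵥΔT with Cᵥ = 3R/2: ΔU = (2.5)(12.47)(264) = 8231 J.
Q = ΔU + W = 8231 + 5487 = 13718 J.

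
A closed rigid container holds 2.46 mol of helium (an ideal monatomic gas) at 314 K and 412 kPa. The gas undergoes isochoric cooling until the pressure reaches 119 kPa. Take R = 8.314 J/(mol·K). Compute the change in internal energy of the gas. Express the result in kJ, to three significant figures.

Constant volume ⇒ W = 0, so Q = ΔU = nCᵥΔT with Cᵥ = 3R/2 = 12.47 J/(mol·K).
At constant V, T₂/T₁ = P₂/P₁ ⇒ ΔT = T₁(P₂/P₁ − 1) = 314·(119/412 − 1) = -223.3 K.
ΔU = (2.46)(12.47)(-223.3) = -6851 J.

ΔU ≈ -6.85 kJ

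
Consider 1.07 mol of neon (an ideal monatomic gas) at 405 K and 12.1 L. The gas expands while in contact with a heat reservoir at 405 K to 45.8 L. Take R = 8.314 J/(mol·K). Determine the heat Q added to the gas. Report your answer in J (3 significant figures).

Isothermal ⇒ ΔU = 0, so Q = W = nRT ln(V₂/V₁).
Q = (1.07)(8.314)(405) ln(45.8/12.1) = 3603 × 1.331 = 4796 J.

Q ≈ 4800 J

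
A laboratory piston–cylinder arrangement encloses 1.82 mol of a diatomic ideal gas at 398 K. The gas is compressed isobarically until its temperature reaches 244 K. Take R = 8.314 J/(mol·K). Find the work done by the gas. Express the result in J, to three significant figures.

Isobaric: W = P ΔV = nR ΔT.
W = (1.82)(8.314)(244 − 398) = -2330 J.

W ≈ -2330 J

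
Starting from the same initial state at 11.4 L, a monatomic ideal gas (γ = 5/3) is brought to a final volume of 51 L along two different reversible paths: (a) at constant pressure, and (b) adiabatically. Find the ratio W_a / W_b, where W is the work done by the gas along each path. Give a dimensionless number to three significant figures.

W_a / W_b ≈ 3.67

Path (a) isobaric: W = P₁(V₂ − V₁) → W_a/(P₁V₁) = 3.474.
Path (b) adiabatic: W = P₁V₁(1 − (V₁/V₂)^(γ−1))/(γ−1) → W_b/(P₁V₁) = 0.9475.
W_a / W_b = 3.474 / 0.9475 = 3.666.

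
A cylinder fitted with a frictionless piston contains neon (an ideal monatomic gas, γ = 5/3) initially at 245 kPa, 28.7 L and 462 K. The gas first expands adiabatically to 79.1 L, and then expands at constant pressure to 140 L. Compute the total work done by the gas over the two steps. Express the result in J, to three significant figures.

W_total ≈ 7940 J

Step 1 (adiabatic): W = (P₁V₁ − P₂V₂)/(γ−1) = (7032 − 3577)/0.667 = 5182 J.
After step 1: P = 45.22 kPa, V = 79.1 L, T = 235 K.
Step 2 (isobaric): W = PΔV = (45.22 kPa)(140 − 79.1 L) = 2754 J.
W_total = 5182 + 2754 = 7936 J.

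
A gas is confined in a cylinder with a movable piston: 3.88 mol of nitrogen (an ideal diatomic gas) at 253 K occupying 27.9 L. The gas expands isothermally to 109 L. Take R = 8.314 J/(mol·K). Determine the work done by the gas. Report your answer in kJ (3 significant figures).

Isothermal: W = nRT ln(V₂/V₁).
W = (3.88)(8.314)(253) × ln(109/27.9)
  = 8161 × 1.363
W_by_gas = 11122 J.

W ≈ 11.1 kJ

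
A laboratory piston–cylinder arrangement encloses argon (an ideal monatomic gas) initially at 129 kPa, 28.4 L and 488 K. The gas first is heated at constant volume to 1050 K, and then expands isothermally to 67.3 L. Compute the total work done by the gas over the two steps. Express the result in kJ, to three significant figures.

Step 1 (isochoric): W = 0 (constant volume).
After step 1: P = 277.6 kPa (V unchanged).
Step 2 (isothermal): W = P₁V₁ ln(V₂/V₁) = (7883) ln(67.3/28.4) = 6801 J.
W_total = 0 + 6801 = 6801 J.

W_total ≈ 6.80 kJ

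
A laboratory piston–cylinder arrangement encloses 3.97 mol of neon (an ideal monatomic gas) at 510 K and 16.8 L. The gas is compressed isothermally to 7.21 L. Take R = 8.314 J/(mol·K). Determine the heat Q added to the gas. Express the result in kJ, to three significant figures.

Isothermal ⇒ ΔU = 0, so Q = W = nRT ln(V₂/V₁).
Q = (3.97)(8.314)(510) ln(7.21/16.8) = 16833 × -0.8459 = -14240 J.

Q ≈ -14.2 kJ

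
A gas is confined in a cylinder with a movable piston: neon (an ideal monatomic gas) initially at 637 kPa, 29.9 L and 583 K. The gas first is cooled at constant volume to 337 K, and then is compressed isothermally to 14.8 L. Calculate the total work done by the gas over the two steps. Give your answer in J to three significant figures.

Step 1 (isochoric): W = 0 (constant volume).
After step 1: P = 368.2 kPa (V unchanged).
Step 2 (isothermal): W = P₁V₁ ln(V₂/V₁) = (11010) ln(14.8/29.9) = -7742 J.
W_total = 0 − 7742 = -7742 J.

W_total ≈ -7740 J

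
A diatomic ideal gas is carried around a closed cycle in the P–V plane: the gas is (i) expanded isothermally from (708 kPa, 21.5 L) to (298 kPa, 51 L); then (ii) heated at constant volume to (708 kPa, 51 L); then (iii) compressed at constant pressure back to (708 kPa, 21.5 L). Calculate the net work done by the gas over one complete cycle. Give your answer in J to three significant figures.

W_net ≈ -7740 J

Leg (i): W = PᵢVᵢ ln(V_f/Vᵢ) = (15222) ln(51/21.5) = 13148 J.
Leg (ii): W = 0.
Leg (iii): W = PΔV = (708)(21.5 − 51) = -20886 J.
W_net = 13148 − 20886 = -7738 J.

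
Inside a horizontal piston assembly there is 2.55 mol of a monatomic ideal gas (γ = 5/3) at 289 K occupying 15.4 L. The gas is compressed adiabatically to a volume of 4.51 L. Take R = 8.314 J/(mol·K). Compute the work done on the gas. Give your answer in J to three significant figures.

W ≈ 11600 J

Adiabatic: TV^(γ−1) = const with γ = 5/3.
T₂ = T₁ (V₁/V₂)^(γ−1) = 289 × (15.4/4.51)^0.667 = 289 × 2.268 = 655.3 K.
W_by = nCᵥ(T₁ − T₂) = (2.55)(12.47)(289 − 655.3) = -11650 J.
Work on gas = −W_by = 11650 J.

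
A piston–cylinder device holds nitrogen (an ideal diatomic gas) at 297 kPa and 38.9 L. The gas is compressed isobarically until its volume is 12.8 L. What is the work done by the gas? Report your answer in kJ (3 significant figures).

W ≈ -7.75 kJ

Isobaric: W = P ΔV.
W = (297 kPa)(12.8 − 38.9 L) = (297)(-26.1) = -7752 J.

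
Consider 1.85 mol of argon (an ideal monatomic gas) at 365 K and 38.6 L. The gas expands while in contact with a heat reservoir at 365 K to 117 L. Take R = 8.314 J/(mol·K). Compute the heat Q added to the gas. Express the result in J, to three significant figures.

Isothermal ⇒ ΔU = 0, so Q = W = nRT ln(V₂/V₁).
Q = (1.85)(8.314)(365) ln(117/38.6) = 5614 × 1.109 = 6226 J.

Q ≈ 6230 J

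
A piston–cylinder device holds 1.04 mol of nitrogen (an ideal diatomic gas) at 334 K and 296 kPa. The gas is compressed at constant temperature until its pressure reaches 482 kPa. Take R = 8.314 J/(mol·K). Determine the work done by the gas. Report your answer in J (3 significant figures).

Isothermal process: W = nRT ln(V₂/V₁) = nRT ln(P₁/P₂).
W = (1.04)(8.314)(334) × ln(296/482)
  = 2888 × ln(0.6141) = 2888 × -0.4876
W_by_gas = -1408 J.

W ≈ -1410 J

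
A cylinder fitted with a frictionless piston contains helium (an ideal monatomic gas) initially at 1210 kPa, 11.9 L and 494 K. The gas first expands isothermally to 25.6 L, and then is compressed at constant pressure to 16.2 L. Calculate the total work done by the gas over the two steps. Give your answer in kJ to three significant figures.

W_total ≈ 5.74 kJ

Step 1 (isothermal): W = P₁V₁ ln(V₂/V₁) = (14399) ln(25.6/11.9) = 11030 J.
After step 1: P = 562.5 kPa, V = 25.6 L, T = 494 K.
Step 2 (isobaric): W = PΔV = (562.5 kPa)(16.2 − 25.6 L) = -5287 J.
W_total = 11030 − 5287 = 5743 J.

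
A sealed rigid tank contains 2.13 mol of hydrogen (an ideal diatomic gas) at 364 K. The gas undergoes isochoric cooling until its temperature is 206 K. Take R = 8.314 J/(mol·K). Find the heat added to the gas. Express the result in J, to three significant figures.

Constant volume ⇒ W = 0, so Q = ΔU = nCᵥΔT with Cᵥ = 5R/2 = 20.79 J/(mol·K).
ΔU = (2.13)(20.79)(206 − 364) = -6995 J.

Q ≈ -6990 J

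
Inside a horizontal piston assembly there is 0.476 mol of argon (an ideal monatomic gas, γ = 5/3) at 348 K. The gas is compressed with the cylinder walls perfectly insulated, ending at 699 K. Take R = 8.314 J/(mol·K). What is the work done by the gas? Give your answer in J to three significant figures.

Adiabatic ⇒ Q = 0, so W_by = −ΔU = nCᵥ(T₁ − T₂).
Cᵥ = 3R/2 = 12.47 J/(mol·K).
W = (0.476)(12.47)(348 − 699) = -2084 J.

W ≈ -2080 J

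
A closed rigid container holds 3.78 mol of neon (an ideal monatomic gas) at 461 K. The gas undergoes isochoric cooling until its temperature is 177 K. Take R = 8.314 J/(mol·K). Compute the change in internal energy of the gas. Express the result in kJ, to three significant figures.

ΔU ≈ -13.4 kJ

Constant volume ⇒ W = 0, so Q = ΔU = nCᵥΔT with Cᵥ = 3R/2 = 12.47 J/(mol·K).
ΔU = (3.78)(12.47)(177 − 461) = -13388 J.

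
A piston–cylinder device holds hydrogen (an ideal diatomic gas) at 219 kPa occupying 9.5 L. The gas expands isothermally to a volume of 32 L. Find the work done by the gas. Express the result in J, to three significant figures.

Isothermal: W = nRT ln(V₂/V₁) = P₁V₁ ln(V₂/V₁).
P₁V₁ = (219 kPa)(9.5 L) = 2080 J.
W = 2080 × ln(32/9.5) = 2080 × 1.214
W_by_gas = 2527 J.

W ≈ 2530 J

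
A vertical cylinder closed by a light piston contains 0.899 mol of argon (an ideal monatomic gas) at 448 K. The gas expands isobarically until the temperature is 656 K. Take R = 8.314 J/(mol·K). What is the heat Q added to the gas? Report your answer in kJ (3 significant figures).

Q ≈ 3.89 kJ

Isobaric: W = nRΔT = (0.899)(8.314)(208) = 1555 J.
ΔU = nCᵥΔT with Cᵥ = 3R/2: ΔU = (0.899)(12.47)(208) = 2332 J.
Q = ΔU + W = 2332 + 1555 = 3887 J.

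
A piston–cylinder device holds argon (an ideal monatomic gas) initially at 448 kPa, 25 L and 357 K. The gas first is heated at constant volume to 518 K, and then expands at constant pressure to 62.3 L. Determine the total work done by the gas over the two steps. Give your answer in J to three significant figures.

W_total ≈ 24200 J

Step 1 (isochoric): W = 0 (constant volume).
After step 1: P = 650 kPa (V unchanged).
Step 2 (isobaric): W = PΔV = (650 kPa)(62.3 − 25 L) = 24246 J.
W_total = 0 + 24246 = 24246 J.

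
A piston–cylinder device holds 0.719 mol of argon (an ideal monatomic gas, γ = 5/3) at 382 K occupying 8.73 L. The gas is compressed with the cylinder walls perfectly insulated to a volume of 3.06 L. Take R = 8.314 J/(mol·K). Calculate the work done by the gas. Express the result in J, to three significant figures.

W ≈ -3460 J

Adiabatic: TV^(γ−1) = const with γ = 5/3.
T₂ = T₁ (V₁/V₂)^(γ−1) = 382 × (8.73/3.06)^0.667 = 382 × 2.012 = 768.4 K.
W_by = nCᵥ(T₁ − T₂) = (0.719)(12.47)(382 − 768.4) = -3465 J.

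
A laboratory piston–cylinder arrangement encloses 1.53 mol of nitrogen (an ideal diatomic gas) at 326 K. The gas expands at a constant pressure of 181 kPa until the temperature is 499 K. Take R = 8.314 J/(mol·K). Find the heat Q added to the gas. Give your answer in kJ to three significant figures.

Q ≈ 7.70 kJ

Isobaric: W = nRΔT = (1.53)(8.314)(173) = 2201 J.
ΔU = nCᵥΔT with Cᵥ = 5R/2: ΔU = (1.53)(20.79)(173) = 5502 J.
Q = ΔU + W = 5502 + 2201 = 7702 J.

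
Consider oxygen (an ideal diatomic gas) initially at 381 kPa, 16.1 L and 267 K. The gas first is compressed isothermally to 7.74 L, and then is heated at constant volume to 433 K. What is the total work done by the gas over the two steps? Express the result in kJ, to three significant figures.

Step 1 (isothermal): W = P₁V₁ ln(V₂/V₁) = (6134) ln(7.74/16.1) = -4493 J.
Step 2 (isochoric): W = 0 (constant volume).
W_total = -4493 + 0 = -4493 J.

W_total ≈ -4.49 kJ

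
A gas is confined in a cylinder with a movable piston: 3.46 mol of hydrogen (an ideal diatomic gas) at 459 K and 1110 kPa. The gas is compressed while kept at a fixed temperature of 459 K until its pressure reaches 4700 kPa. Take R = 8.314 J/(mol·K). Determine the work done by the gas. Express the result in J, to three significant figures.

Isothermal process: W = nRT ln(V₂/V₁) = nRT ln(P₁/P₂).
W = (3.46)(8.314)(459) × ln(1110/4700)
  = 13204 × ln(0.2362) = 13204 × -1.443
W_by_gas = -19056 J.

W ≈ -19100 J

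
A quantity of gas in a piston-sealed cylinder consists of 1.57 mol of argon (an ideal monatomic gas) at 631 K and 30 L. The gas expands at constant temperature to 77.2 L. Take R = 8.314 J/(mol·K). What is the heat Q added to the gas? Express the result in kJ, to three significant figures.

Isothermal ⇒ ΔU = 0, so Q = W = nRT ln(V₂/V₁).
Q = (1.57)(8.314)(631) ln(77.2/30) = 8236 × 0.9452 = 7785 J.

Q ≈ 7.79 kJ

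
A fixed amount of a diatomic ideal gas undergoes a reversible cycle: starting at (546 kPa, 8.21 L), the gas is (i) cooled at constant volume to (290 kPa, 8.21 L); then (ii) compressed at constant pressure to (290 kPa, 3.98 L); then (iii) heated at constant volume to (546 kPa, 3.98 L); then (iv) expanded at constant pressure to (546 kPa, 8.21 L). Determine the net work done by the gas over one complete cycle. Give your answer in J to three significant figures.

W_net ≈ 1080 J

Constant-volume legs do no work.
W(ii) = (290)(3.98 − 8.21) = -1227 J; W(iv) = (546)(8.21 − 3.98) = 2310 J.
W_net = -1227 + 2310 = 1083 J (the clockwise enclosed area).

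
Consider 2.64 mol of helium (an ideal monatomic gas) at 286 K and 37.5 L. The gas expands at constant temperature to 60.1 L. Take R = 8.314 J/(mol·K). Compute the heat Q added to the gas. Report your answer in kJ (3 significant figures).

Isothermal ⇒ ΔU = 0, so Q = W = nRT ln(V₂/V₁).
Q = (2.64)(8.314)(286) ln(60.1/37.5) = 6277 × 0.4717 = 2961 J.

Q ≈ 2.96 kJ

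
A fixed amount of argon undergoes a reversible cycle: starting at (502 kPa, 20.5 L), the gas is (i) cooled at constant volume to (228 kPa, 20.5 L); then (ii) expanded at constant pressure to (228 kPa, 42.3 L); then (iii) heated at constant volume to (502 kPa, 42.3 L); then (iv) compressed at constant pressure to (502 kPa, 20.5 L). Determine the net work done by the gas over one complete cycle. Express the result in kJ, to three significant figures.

Constant-volume legs do no work.
W(ii) = (228)(42.3 − 20.5) = 4970 J; W(iv) = (502)(20.5 − 42.3) = -10944 J.
W_net = 4970 − 10944 = -5973 J (the counter-clockwise enclosed area).

W_net ≈ -5.97 kJ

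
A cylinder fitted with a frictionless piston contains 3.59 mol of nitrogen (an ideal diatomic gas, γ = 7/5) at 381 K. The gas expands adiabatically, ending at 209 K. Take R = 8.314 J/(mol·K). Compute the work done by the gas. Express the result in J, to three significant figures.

Adiabatic ⇒ Q = 0, so W_by = −ΔU = nCᵥ(T₁ − T₂).
Cᵥ = 5R/2 = 20.79 J/(mol·K).
W = (3.59)(20.79)(381 − 209) = 12834 J.

W ≈ 12800 J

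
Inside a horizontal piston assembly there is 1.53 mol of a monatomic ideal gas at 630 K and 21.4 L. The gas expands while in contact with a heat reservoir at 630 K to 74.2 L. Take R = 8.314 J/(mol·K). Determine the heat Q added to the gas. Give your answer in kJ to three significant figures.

Isothermal ⇒ ΔU = 0, so Q = W = nRT ln(V₂/V₁).
Q = (1.53)(8.314)(630) ln(74.2/21.4) = 8014 × 1.243 = 9964 J.

Q ≈ 9.96 kJ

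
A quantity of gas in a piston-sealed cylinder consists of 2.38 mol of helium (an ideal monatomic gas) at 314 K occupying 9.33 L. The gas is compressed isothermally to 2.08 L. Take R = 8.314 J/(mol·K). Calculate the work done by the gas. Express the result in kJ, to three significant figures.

Isothermal: W = nRT ln(V₂/V₁).
W = (2.38)(8.314)(314) × ln(2.08/9.33)
  = 6213 × -1.501
W_by_gas = -9325 J.

W ≈ -9.33 kJ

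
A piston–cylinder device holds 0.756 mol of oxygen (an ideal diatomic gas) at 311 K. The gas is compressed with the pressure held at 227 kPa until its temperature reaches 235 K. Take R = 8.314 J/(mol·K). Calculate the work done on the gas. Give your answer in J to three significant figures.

Isobaric: W = P ΔV = nR ΔT.
W = (0.756)(8.314)(235 − 311) = -477.7 J.
Work on gas = −W_by = 477.7 J.

W ≈ 478 J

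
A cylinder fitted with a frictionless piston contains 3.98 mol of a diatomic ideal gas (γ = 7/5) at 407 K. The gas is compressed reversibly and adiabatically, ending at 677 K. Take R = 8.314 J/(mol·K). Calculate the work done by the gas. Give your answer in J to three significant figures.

W ≈ -22300 J

Adiabatic ⇒ Q = 0, so W_by = −ΔU = nCᵥ(T₁ − T₂).
Cᵥ = 5R/2 = 20.79 J/(mol·K).
W = (3.98)(20.79)(407 − 677) = -22336 J.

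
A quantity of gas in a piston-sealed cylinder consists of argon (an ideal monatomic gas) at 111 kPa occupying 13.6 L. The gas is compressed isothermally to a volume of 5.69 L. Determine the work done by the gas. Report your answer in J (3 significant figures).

Isothermal: W = nRT ln(V₂/V₁) = P₁V₁ ln(V₂/V₁).
P₁V₁ = (111 kPa)(13.6 L) = 1510 J.
W = 1510 × ln(5.69/13.6) = 1510 × -0.8714
W_by_gas = -1315 J.

W ≈ -1320 J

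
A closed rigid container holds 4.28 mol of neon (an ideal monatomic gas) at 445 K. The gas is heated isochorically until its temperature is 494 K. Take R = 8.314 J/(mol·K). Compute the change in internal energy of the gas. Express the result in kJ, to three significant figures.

Constant volume ⇒ W = 0, so Q = ΔU = nCᵥΔT with Cᵥ = 3R/2 = 12.47 J/(mol·K).
ΔU = (4.28)(12.47)(494 − 445) = 2615 J.

ΔU ≈ 2.62 kJ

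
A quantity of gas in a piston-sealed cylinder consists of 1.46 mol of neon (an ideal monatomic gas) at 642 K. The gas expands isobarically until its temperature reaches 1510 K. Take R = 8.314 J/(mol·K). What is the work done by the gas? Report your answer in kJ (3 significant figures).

W ≈ 10.5 kJ

Isobaric: W = P ΔV = nR ΔT.
W = (1.46)(8.314)(1510 − 642) = 10536 J.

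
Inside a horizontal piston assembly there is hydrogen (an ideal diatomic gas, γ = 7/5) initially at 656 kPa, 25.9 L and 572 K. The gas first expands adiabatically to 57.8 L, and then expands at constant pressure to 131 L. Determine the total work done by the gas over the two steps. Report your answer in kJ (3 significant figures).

W_total ≈ 27.3 kJ

Step 1 (adiabatic): W = (P₁V₁ − P₂V₂)/(γ−1) = (16990 − 12324)/0.4 = 11666 J.
After step 1: P = 213.2 kPa, V = 57.8 L, T = 414.9 K.
Step 2 (isobaric): W = PΔV = (213.2 kPa)(131 − 57.8 L) = 15608 J.
W_total = 11666 + 15608 = 27274 J.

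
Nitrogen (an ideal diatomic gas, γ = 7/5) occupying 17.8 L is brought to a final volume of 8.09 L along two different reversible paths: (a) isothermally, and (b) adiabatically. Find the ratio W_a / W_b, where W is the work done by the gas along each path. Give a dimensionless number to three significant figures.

W_a / W_b ≈ 0.851

Path (a) isothermal: W = P₁V₁ ln(V₂/V₁) → W_a/(P₁V₁) = -0.7886.
Path (b) adiabatic: W = P₁V₁(1 − (V₁/V₂)^(γ−1))/(γ−1) → W_b/(P₁V₁) = -0.9271.
W_a / W_b = -0.7886 / -0.9271 = 0.8506.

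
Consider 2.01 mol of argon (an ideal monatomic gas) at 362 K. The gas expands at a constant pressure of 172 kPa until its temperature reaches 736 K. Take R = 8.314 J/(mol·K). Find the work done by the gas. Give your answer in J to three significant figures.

W ≈ 6250 J

Isobaric: W = P ΔV = nR ΔT.
W = (2.01)(8.314)(736 − 362) = 6250 J.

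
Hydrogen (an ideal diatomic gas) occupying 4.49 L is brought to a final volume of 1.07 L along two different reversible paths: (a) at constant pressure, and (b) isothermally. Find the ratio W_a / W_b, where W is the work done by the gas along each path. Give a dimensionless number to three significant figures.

Path (a) isobaric: W = P₁(V₂ − V₁) → W_a/(P₁V₁) = -0.7617.
Path (b) isothermal: W = P₁V₁ ln(V₂/V₁) → W_b/(P₁V₁) = -1.434.
W_a / W_b = -0.7617 / -1.434 = 0.5311.

W_a / W_b ≈ 0.531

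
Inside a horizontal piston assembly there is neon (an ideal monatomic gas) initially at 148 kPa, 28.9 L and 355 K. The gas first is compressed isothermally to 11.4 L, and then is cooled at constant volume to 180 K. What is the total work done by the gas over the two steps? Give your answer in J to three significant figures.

W_total ≈ -3980 J

Step 1 (isothermal): W = P₁V₁ ln(V₂/V₁) = (4277) ln(11.4/28.9) = -3979 J.
Step 2 (isochoric): W = 0 (constant volume).
W_total = -3979 + 0 = -3979 J.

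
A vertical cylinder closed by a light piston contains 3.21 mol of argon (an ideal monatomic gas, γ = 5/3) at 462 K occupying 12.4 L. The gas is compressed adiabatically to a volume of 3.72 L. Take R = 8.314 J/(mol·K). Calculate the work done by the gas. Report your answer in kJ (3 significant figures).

W ≈ -22.8 kJ

Adiabatic: TV^(γ−1) = const with γ = 5/3.
T₂ = T₁ (V₁/V₂)^(γ−1) = 462 × (12.4/3.72)^0.667 = 462 × 2.231 = 1031 K.
W_by = nCᵥ(T₁ − T₂) = (3.21)(12.47)(462 − 1031) = -22775 J.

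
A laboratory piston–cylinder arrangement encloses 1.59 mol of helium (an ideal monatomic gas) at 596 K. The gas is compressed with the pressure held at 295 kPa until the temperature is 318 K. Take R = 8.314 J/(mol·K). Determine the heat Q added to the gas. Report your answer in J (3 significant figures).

Isobaric: W = nRΔT = (1.59)(8.314)(-278) = -3675 J.
ΔU = nCᵥΔT with Cᵥ = 3R/2: ΔU = (1.59)(12.47)(-278) = -5512 J.
Q = ΔU + W = -5512 − 3675 = -9187 J.

Q ≈ -9190 J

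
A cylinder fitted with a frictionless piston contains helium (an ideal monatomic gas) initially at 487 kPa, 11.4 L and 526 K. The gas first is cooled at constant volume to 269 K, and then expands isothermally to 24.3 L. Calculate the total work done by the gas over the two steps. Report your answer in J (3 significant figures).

W_total ≈ 2150 J

Step 1 (isochoric): W = 0 (constant volume).
After step 1: P = 249.1 kPa (V unchanged).
Step 2 (isothermal): W = P₁V₁ ln(V₂/V₁) = (2839) ln(24.3/11.4) = 2149 J.
W_total = 0 + 2149 = 2149 J.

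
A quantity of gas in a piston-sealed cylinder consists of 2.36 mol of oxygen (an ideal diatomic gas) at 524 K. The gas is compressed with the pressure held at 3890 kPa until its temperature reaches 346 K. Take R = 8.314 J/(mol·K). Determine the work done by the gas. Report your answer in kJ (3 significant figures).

W ≈ -3.49 kJ

Isobaric: W = P ΔV = nR ΔT.
W = (2.36)(8.314)(346 − 524) = -3493 J.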